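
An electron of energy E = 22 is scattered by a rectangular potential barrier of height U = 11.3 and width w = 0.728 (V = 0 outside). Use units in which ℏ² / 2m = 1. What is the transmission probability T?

Above the barrier the interior wavenumber is k₂ = √(2m(E − U))/ℏ = 3.271, giving phase k₂w = 2.381.
Matching at both interfaces gives T⁻¹ = 1 + U² sin²(k₂w) / [4E(E − U)] = 1.064, hence T = 0.940.

T = 0.940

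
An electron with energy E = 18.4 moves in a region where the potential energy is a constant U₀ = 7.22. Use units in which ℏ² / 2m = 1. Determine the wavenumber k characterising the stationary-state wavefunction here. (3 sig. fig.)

With E > U₀ the solution is oscillatory, ψ ∝ e^{±ikx} with k = √(2m(E − U₀))/ℏ.
k = √(2 × 0.5 × 11.18) = 3.344.

k = 3.34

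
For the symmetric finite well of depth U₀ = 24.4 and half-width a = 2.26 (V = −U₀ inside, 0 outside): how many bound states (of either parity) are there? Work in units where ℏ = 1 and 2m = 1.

Define the well-strength parameter z₀ = (a/ℏ)√(2mU₀) = 2.26 × √(2·0.5·24.4) = 11.16.
The even/odd transcendental equations gain one root per π/2 in z₀, giving N = 1 + ⌊2z₀/π⌋ = 1 + ⌊7.107⌋ = 8.

N = 8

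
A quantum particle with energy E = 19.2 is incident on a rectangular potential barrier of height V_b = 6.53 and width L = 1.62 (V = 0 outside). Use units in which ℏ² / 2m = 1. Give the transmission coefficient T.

T = 0.989

Above the barrier the interior wavenumber is k₂ = √(2m(E − V_b))/ℏ = 3.559, giving phase k₂L = 5.766.
Matching at both interfaces gives T⁻¹ = 1 + V_b² sin²(k₂L) / [4E(E − V_b)] = 1.011, hence T = 0.989.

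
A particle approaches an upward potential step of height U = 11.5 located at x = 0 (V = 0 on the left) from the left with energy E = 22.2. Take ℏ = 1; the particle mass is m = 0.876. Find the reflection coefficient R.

R = 0.0326

On each side the TISE gives plane waves with k = √(2m(E − V))/ℏ: k₁ = √(2·0.876·22.2) = 6.237, k₂ = √(2·0.876·10.7) = 4.330.
Matching ψ and ψ′ at x = 0 gives r = (k₁ − k₂)/(k₁ + k₂), so R = r² = 0.03257 and T = 1 − R = 0.9674.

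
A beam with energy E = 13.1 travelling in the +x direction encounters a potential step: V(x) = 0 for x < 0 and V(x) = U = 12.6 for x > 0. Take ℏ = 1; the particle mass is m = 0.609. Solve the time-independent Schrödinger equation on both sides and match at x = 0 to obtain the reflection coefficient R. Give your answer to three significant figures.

R = 0.453

The wavenumbers are k₁ = √(2mE)/ℏ = 3.994 on the left and k₂ = √(2m(E − U))/ℏ = 0.7804 on the right.
Continuity of ψ and ψ′ at the step yields the reflection amplitude r = (k₁ − k₂)/(k₁ + k₂) = 0.6731; thus R = |r|² = 0.4531, T = 0.5469.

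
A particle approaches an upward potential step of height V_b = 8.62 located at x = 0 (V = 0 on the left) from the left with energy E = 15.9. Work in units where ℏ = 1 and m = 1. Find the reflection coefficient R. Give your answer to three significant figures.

R = 0.0372

On each side the TISE gives plane waves with k = √(2m(E − V))/ℏ: k₁ = √(2·1·15.9) = 5.639, k₂ = √(2·1·7.28) = 3.816.
Matching ψ and ψ′ at x = 0 gives r = (k₁ − k₂)/(k₁ + k₂), so R = r² = 0.03719 and T = 1 − R = 0.9628.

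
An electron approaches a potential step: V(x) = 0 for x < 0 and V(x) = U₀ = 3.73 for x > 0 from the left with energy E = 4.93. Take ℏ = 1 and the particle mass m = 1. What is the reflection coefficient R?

On each side the TISE gives plane waves with k = √(2m(E − V))/ℏ: k₁ = √(2·1·4.93) = 3.140, k₂ = √(2·1·1.2) = 1.549.
Continuity of ψ and ψ′ at the step yields the reflection amplitude r = (k₁ − k₂)/(k₁ + k₂) = 0.3393; thus R = |r|² = 0.1151, T = 0.8849.

R = 0.115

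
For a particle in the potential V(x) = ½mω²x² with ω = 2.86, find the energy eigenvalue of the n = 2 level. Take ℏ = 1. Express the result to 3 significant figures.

E = 7.15

Using E_n = (n + ½)ℏω: E_2 = 2.5 × 2.86 = 7.150.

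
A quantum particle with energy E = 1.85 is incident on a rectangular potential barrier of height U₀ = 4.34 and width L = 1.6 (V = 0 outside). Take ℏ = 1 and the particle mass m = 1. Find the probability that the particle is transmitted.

Since E < U₀ the interior solution is evanescent with decay constant κ = √(2m(U₀ − E))/ℏ = 2.232.
κL = 3.571, sinh(κL) = 17.75.
Matching ψ, ψ′ at both faces gives T = [1 + U₀² sinh²(κL) / (4E(U₀ − E))]⁻¹ = 1/323.2 = 0.00309.

T = 0.00309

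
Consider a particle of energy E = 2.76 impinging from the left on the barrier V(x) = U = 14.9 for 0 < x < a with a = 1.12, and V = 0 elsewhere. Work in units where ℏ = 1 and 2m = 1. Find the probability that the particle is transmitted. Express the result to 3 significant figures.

T = 0.000985

Since E < U the interior solution is evanescent with decay constant κ = √(2m(U − E))/ℏ = 3.484.
κa = 3.902, sinh(κa) = 24.75.
The exact tunnelling result is T⁻¹ = 1 + U² sinh²(κa) / [4E(U − E)] = 1016, so T = 0.000985.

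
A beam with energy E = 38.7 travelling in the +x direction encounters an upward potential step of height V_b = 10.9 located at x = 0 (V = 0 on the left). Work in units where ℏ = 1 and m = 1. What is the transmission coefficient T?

T = 0.993

The wavenumbers are k₁ = √(2mE)/ℏ = 8.798 on the left and k₂ = √(2m(E − V_b))/ℏ = 7.457 on the right.
Continuity of ψ and ψ′ at the step yields the reflection amplitude r = (k₁ − k₂)/(k₁ + k₂) = 0.08251; thus R = |r|² = 0.006808, T = 0.9932.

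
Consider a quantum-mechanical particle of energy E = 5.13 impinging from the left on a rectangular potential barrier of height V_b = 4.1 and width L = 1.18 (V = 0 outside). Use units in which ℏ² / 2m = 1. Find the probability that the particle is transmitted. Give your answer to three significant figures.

Above the barrier the interior wavenumber is k₂ = √(2m(E − V_b))/ℏ = 1.015, giving phase k₂L = 1.198.
Matching at both interfaces gives T⁻¹ = 1 + V_b² sin²(k₂L) / [4E(E − V_b)] = 1.690, hence T = 0.592.

T = 0.592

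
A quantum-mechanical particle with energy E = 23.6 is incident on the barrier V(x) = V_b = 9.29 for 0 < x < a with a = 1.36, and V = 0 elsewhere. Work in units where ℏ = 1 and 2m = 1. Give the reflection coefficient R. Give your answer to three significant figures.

R = 0.0500

E > V_b: inside the barrier k₂ = √(2m(E − V_b))/ℏ = 3.783, k₂a = 5.145.
Matching at both interfaces gives T⁻¹ = 1 + V_b² sin²(k₂a) / [4E(E − V_b)] = 1.053, hence T = 0.950.
R = 1 − T = 0.0500.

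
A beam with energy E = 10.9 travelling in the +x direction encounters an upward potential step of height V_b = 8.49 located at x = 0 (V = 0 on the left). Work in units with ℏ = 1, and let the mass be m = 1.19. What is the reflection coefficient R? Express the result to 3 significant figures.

R = 0.130

The wavenumbers are k₁ = √(2mE)/ℏ = 5.093 on the left and k₂ = √(2m(E − V_b))/ℏ = 2.395 on the right.
Continuity of ψ and ψ′ at the step yields the reflection amplitude r = (k₁ − k₂)/(k₁ + k₂) = 0.3603; thus R = |r|² = 0.1298, T = 0.8702.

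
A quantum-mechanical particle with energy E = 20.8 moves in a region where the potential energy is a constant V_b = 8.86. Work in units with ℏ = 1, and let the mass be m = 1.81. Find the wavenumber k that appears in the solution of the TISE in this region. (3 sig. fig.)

k = 6.57

With E > V_b the solution is oscillatory, ψ ∝ e^{±ikx} with k = √(2m(E − V_b))/ℏ.
k = √(2 × 1.81 × 11.94) = 6.574.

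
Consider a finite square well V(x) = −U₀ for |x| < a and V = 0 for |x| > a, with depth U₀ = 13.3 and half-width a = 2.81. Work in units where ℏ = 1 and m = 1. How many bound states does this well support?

N = 10

The dimensionless depth is z₀ = a√(2mU₀)/ℏ = 2.81 × √(26.60) = 14.49.
The even/odd transcendental equations gain one root per π/2 in z₀, giving N = 1 + ⌊2z₀/π⌋ = 1 + ⌊9.226⌋ = 10.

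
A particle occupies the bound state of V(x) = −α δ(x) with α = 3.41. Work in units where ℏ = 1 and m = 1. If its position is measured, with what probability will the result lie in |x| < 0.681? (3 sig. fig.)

P = 0.990

The normalised bound state is ψ = √κ e^{−κ|x|} with κ = mα/ℏ² = 3.410.
P(|x| < d) = ∫_{−d}^{d} κ e^{−2κ|x|} dx = 1 − e^{−2κd} = 1 − e^{−4.644} = 0.9904.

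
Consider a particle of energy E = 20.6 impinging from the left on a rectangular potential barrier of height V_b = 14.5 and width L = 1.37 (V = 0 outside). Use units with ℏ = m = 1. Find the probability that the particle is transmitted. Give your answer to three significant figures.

T = 0.706

Above the barrier the interior wavenumber is k₂ = √(2m(E − V_b))/ℏ = 3.493, giving phase k₂L = 4.785.
Matching at both interfaces gives T⁻¹ = 1 + V_b² sin²(k₂L) / [4E(E − V_b)] = 1.416, hence T = 0.706.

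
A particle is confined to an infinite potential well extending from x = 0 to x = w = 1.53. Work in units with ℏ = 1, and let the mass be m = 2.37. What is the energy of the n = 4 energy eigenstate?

E = 14.2

The infinite-well eigenfunctions ψ_n = √(2/w) sin(nπx/w) vanish at both walls, giving E_n = n²π²ℏ²/(2mw²).
E_4 = 4² × π² / (2 × 2.37 × 1.53²) = 14.23.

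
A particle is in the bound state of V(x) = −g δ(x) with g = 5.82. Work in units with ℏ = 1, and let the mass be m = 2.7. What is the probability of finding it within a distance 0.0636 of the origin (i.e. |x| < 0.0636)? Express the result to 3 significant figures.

P = 0.865

The normalised bound state is ψ = √κ e^{−κ|x|} with κ = mg/ℏ² = 15.71.
P(|x| < d) = ∫_{−d}^{d} κ e^{−2κ|x|} dx = 1 − e^{−2κd} = 1 − e^{−1.999} = 0.8645.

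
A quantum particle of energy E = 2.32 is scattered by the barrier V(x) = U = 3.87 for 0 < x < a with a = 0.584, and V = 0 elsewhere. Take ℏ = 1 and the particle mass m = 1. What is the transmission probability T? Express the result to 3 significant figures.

T = 0.392

E < U: inside the barrier ψ ∝ e^{±κx} with κ = √(2m(U − E))/ℏ = 1.761.
κa = 1.028, sinh(κa) = 1.219.
The exact tunnelling result is T⁻¹ = 1 + U² sinh²(κa) / [4E(U − E)] = 2.548, so T = 0.392.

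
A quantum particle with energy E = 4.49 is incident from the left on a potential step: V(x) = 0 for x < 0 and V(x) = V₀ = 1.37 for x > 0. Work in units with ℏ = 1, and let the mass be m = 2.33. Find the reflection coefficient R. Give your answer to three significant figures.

R = 0.00824

The wavenumbers are k₁ = √(2mE)/ℏ = 4.574 on the left and k₂ = √(2m(E − V₀))/ℏ = 3.813 on the right.
Matching ψ and ψ′ at x = 0 gives r = (k₁ − k₂)/(k₁ + k₂), so R = r² = 0.008236 and T = 1 − R = 0.9918.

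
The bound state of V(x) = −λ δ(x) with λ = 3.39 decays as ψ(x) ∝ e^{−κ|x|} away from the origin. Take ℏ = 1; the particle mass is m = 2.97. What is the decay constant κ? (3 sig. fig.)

Integrate −(ℏ²/2m)ψ'' − λδ(x)ψ = Eψ from −ε to +ε: the ψ'' term gives ψ'(0⁺) − ψ'(0⁻) and the δ term gives −(2mλ/ℏ²)ψ(0).
With ψ ∝ e^{−κ|x|} this yields −2κ = −2mλ/ℏ², so κ = mλ/ℏ² = 10.07.

κ = 10.1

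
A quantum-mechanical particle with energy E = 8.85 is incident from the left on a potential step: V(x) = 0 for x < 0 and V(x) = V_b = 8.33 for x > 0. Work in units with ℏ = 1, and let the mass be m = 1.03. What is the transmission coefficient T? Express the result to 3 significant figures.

T = 0.628

The wavenumbers are k₁ = √(2mE)/ℏ = 4.270 on the left and k₂ = √(2m(E − V_b))/ℏ = 1.035 on the right.
Continuity of ψ and ψ′ at the step yields the reflection amplitude r = (k₁ − k₂)/(k₁ + k₂) = 0.6098; thus R = |r|² = 0.3718, T = 0.6282.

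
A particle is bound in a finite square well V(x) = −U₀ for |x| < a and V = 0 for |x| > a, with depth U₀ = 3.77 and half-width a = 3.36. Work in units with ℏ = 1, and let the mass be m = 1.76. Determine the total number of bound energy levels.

N = 8

Define the well-strength parameter z₀ = (a/ℏ)√(2mU₀) = 3.36 × √(2·1.76·3.77) = 12.24.
The even/odd transcendental equations gain one root per π/2 in z₀, giving N = 1 + ⌊2z₀/π⌋ = 1 + ⌊7.792⌋ = 8.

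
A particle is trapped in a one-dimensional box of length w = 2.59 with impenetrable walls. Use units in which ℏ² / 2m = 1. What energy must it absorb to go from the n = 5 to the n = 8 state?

E_n = n²π²ℏ²/(2mw²), so ΔE = (8² − 5²) π²ℏ²/(2mw²).
ΔE = 39 × π² / (2 × 0.5 × 2.59²) = 57.38.

ΔE = 57.4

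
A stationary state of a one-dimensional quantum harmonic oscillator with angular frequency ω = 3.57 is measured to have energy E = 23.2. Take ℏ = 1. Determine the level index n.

E_n = ℏω(n + ½) ⇒ n = E/(ℏω) − ½ = 23.2/3.57 − 0.5 = 5.999 → n = 6.

n = 6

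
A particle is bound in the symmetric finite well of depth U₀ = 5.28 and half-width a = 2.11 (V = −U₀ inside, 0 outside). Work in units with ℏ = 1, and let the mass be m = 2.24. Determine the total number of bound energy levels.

N = 7

The dimensionless depth is z₀ = a√(2mU₀)/ℏ = 2.11 × √(23.65) = 10.26.
A new bound state (alternating even/odd) appears each time z₀ passes a multiple of π/2, so N = ⌊2z₀/π⌋ + 1 = ⌊6.533⌋ + 1 = 7.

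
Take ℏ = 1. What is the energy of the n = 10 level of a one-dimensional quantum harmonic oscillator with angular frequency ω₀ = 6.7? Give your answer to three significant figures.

Using E_n = (n + ½)ℏω₀: E_10 = 10.5 × 6.7 = 70.35.

E = 70.4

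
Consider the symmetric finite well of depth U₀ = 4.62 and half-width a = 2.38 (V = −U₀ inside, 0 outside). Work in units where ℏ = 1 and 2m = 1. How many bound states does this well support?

The dimensionless depth is z₀ = a√(2mU₀)/ℏ = 2.38 × √(4.620) = 5.116.
The even/odd transcendental equations gain one root per π/2 in z₀, giving N = 1 + ⌊2z₀/π⌋ = 1 + ⌊3.257⌋ = 4.

N = 4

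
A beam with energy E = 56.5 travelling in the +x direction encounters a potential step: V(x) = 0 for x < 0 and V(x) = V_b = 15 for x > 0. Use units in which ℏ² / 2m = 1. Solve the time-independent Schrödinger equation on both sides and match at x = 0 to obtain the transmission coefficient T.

T = 0.994

On each side the TISE gives plane waves with k = √(2m(E − V))/ℏ: k₁ = √(2·½·56.5) = 7.517, k₂ = √(2·½·41.5) = 6.442.
Matching ψ and ψ′ at x = 0 gives r = (k₁ − k₂)/(k₁ + k₂), so R = r² = 0.005927 and T = 1 − R = 0.9941.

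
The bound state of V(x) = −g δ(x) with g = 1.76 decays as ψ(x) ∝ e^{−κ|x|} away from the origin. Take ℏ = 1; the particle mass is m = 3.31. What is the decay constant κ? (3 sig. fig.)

Integrating the TISE across x = 0 gives the cusp condition ψ'(0⁺) − ψ'(0⁻) = −(2mg/ℏ²)ψ(0).
With ψ ∝ e^{−κ|x|} this yields −2κ = −2mg/ℏ², so κ = mg/ℏ² = 5.826.

κ = 5.83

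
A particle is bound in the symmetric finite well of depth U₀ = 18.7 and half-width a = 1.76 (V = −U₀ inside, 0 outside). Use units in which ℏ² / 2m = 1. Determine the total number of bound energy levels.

Define the well-strength parameter z₀ = (a/ℏ)√(2mU₀) = 1.76 × √(2·0.5·18.7) = 7.611.
The even/odd transcendental equations gain one root per π/2 in z₀, giving N = 1 + ⌊2z₀/π⌋ = 1 + ⌊4.845⌋ = 5.

N = 5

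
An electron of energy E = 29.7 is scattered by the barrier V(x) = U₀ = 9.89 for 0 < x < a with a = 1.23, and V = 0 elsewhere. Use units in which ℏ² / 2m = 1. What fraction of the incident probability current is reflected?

R = 0.0213

Above the barrier the interior wavenumber is k₂ = √(2m(E − U₀))/ℏ = 4.451, giving phase k₂a = 5.475.
Matching at both interfaces gives T⁻¹ = 1 + U₀² sin²(k₂a) / [4E(E − U₀)] = 1.022, hence T = 0.979.
R = 1 − T = 0.0213.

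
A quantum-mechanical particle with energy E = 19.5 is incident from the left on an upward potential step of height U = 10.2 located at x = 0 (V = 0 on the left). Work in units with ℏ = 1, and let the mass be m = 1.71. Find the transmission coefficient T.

On each side the TISE gives plane waves with k = √(2m(E − V))/ℏ: k₁ = √(2·1.71·19.5) = 8.166, k₂ = √(2·1.71·9.3) = 5.640.
Continuity of ψ and ψ′ at the step yields the reflection amplitude r = (k₁ − k₂)/(k₁ + k₂) = 0.1830; thus R = |r|² = 0.03349, T = 0.9665.

T = 0.967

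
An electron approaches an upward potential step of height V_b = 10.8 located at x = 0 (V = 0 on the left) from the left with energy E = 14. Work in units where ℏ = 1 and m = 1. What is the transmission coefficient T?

On each side the TISE gives plane waves with k = √(2m(E − V))/ℏ: k₁ = √(2·1·14) = 5.292, k₂ = √(2·1·3.2) = 2.530.
Continuity of ψ and ψ′ at the step yields the reflection amplitude r = (k₁ − k₂)/(k₁ + k₂) = 0.3531; thus R = |r|² = 0.1247, T = 0.8753.

T = 0.875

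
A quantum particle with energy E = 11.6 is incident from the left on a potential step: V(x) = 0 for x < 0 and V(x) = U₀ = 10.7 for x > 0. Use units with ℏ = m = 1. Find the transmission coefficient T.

T = 0.682

The wavenumbers are k₁ = √(2mE)/ℏ = 4.817 on the left and k₂ = √(2m(E − U₀))/ℏ = 1.342 on the right.
Continuity of ψ and ψ′ at the step yields the reflection amplitude r = (k₁ − k₂)/(k₁ + k₂) = 0.5643; thus R = |r|² = 0.3184, T = 0.6816.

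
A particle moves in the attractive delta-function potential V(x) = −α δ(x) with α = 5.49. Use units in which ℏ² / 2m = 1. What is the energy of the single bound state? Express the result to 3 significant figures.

For x ≠ 0 the bound state is ψ ∝ e^{−κ|x|}; integrating the TISE across the delta gives the cusp condition 2κ = 2mα/ℏ², so κ = 2.745.
Then E = −ℏ²κ²/(2m) = −mα²/(2ℏ²) = -7.535.

E = -7.54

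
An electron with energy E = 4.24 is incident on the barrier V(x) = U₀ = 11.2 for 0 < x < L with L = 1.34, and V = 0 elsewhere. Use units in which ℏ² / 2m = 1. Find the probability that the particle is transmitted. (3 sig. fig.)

T = 0.00319

Since E < U₀ the interior solution is evanescent with decay constant κ = √(2m(U₀ − E))/ℏ = 2.638.
κL = 3.535, sinh(κL) = 17.14.
The exact tunnelling result is T⁻¹ = 1 + U₀² sinh²(κL) / [4E(U₀ − E)] = 313.0, so T = 0.00319.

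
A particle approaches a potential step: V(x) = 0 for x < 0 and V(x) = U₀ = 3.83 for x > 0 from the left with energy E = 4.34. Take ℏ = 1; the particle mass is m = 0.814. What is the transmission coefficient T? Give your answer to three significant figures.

The wavenumbers are k₁ = √(2mE)/ℏ = 2.658 on the left and k₂ = √(2m(E − U₀))/ℏ = 0.9112 on the right.
Continuity of ψ and ψ′ at the step yields the reflection amplitude r = (k₁ − k₂)/(k₁ + k₂) = 0.4894; thus R = |r|² = 0.2395, T = 0.7605.

T = 0.760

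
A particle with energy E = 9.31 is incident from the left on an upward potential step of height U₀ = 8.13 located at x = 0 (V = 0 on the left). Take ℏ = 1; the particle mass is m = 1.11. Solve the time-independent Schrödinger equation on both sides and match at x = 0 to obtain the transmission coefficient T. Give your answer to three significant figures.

T = 0.774

The wavenumbers are k₁ = √(2mE)/ℏ = 4.546 on the left and k₂ = √(2m(E − U₀))/ℏ = 1.619 on the right.
Continuity of ψ and ψ′ at the step yields the reflection amplitude r = (k₁ − k₂)/(k₁ + k₂) = 0.4749; thus R = |r|² = 0.2255, T = 0.7745.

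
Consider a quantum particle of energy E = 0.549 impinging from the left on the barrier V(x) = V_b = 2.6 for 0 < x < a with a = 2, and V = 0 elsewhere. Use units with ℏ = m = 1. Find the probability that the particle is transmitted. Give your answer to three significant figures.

Since E < V_b the interior solution is evanescent with decay constant κ = √(2m(V_b − E))/ℏ = 2.025.
κa = 4.051, sinh(κa) = 28.71.
Matching ψ, ψ′ at both faces gives T = [1 + V_b² sinh²(κa) / (4E(V_b − E))]⁻¹ = 1/1238 = 0.000808.

T = 0.000808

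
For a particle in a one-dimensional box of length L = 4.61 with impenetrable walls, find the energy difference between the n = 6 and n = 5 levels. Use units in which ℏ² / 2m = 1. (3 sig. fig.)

E_n = n²π²ℏ²/(2mL²), so ΔE = (6² − 5²) π²ℏ²/(2mL²).
ΔE = 11 × π² / (2 × 0.5 × 4.61²) = 5.108.

ΔE = 5.11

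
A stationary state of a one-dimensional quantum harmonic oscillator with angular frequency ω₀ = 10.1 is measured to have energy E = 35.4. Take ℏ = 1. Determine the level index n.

n = 3

Invert E_n = (n + ½)ℏω₀: n = E/ℏω₀ − ½ = 3.005, so n = 3.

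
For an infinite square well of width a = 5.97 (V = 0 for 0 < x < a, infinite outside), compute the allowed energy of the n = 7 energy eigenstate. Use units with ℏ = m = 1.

E = 6.78

The infinite-well eigenfunctions ψ_n = √(2/a) sin(nπx/a) vanish at both walls, giving E_n = n²π²ℏ²/(2ma²).
E_7 = 7² × π² / (2 × 1 × 5.97²) = 6.784.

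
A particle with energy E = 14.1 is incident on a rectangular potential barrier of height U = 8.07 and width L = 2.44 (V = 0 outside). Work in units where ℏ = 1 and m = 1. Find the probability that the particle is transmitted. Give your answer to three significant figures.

E > U: inside the barrier k₂ = √(2m(E − U))/ℏ = 3.473, k₂L = 8.474.
Matching at both interfaces gives T⁻¹ = 1 + U² sin²(k₂L) / [4E(E − U)] = 1.127, hence T = 0.887.

T = 0.887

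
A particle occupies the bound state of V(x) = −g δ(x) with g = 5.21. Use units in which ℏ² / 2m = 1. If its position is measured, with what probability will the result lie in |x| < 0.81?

P = 0.985

The normalised bound state is ψ = √κ e^{−κ|x|} with κ = mg/ℏ² = 2.605.
P(|x| < d) = ∫_{−d}^{d} κ e^{−2κ|x|} dx = 1 − e^{−2κd} = 1 − e^{−4.220} = 0.9853.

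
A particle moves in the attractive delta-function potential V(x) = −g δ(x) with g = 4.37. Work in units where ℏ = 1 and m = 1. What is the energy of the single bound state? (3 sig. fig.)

For x ≠ 0 the bound state is ψ ∝ e^{−κ|x|}; integrating the TISE across the delta gives the cusp condition 2κ = 2mg/ℏ², so κ = 4.370.
Then E = −ℏ²κ²/(2m) = −mg²/(2ℏ²) = -9.548.

E = -9.55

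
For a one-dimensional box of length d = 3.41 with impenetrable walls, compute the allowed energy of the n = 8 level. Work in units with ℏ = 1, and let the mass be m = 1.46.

The infinite-well eigenfunctions ψ_n = √(2/d) sin(nπx/d) vanish at both walls, giving E_n = n²π²ℏ²/(2md²).
E_8 = 8² × π² / (2 × 1.46 × 3.41²) = 18.60.

E = 18.6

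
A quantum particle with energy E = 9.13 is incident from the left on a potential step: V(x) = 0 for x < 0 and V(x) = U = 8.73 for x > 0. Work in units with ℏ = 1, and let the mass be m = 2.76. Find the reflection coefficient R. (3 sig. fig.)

R = 0.427

On each side the TISE gives plane waves with k = √(2m(E − V))/ℏ: k₁ = √(2·2.76·9.13) = 7.099, k₂ = √(2·2.76·0.4) = 1.486.
Matching ψ and ψ′ at x = 0 gives r = (k₁ − k₂)/(k₁ + k₂), so R = r² = 0.4275 and T = 1 − R = 0.5725.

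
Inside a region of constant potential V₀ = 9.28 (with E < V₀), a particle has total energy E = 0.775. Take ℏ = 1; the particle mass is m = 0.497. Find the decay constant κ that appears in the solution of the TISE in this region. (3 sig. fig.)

Since E < V₀ the TISE in this region is ψ'' = κ²ψ with κ = √(2m(V₀ − E))/ℏ.
κ = √(2 × 0.497 × 8.505) = 2.908.

κ = 2.91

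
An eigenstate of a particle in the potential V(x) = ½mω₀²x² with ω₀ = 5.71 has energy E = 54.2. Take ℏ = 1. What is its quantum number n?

n = 9

Invert E_n = (n + ½)ℏω₀: n = E/ℏω₀ − ½ = 8.992, so n = 9.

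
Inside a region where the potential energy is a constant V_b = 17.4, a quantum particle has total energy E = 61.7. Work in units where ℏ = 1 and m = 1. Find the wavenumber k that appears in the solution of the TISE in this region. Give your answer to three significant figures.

k = 9.41

With E > V_b the solution is oscillatory, ψ ∝ e^{±ikx} with k = √(2m(E − V_b))/ℏ.
k = √(2 × 1 × 44.3) = 9.413.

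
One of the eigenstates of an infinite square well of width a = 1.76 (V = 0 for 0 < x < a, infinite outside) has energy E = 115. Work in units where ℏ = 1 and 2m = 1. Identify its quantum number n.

n = 6

From E_n = n²π²ℏ²/(2ma²) invert to n = √(2ma²E)/(πℏ).
n = (1.76/π) × √(2 × 0.5 × 115) = 6.008 → n = 6.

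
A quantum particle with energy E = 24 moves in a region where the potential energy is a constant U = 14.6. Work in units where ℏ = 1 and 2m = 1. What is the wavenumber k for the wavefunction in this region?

With E > U the solution is oscillatory, ψ ∝ e^{±ikx} with k = √(2m(E − U))/ℏ.
k = √(2 × 0.5 × 9.4) = 3.066.

k = 3.07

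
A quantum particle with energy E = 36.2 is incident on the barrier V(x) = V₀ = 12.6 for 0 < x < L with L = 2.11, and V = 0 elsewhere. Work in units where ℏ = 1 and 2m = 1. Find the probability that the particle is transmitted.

E > V₀: inside the barrier k₂ = √(2m(E − V₀))/ℏ = 4.858, k₂L = 10.25.
T = [1 + V₀² sin²(k₂L) / (4E(E − V₀))]⁻¹ = 1/1.025 = 0.976.

T = 0.976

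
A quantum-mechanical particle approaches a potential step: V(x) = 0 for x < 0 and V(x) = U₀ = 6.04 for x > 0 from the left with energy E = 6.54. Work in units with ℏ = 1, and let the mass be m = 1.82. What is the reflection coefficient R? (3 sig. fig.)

R = 0.321

On each side the TISE gives plane waves with k = √(2m(E − V))/ℏ: k₁ = √(2·1.82·6.54) = 4.879, k₂ = √(2·1.82·0.5) = 1.349.
Matching ψ and ψ′ at x = 0 gives r = (k₁ − k₂)/(k₁ + k₂), so R = r² = 0.3212 and T = 1 − R = 0.6788.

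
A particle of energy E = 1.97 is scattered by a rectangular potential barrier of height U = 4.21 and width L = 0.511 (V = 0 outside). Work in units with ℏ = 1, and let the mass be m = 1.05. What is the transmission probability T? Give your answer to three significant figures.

Since E < U the interior solution is evanescent with decay constant κ = √(2m(U − E))/ℏ = 2.169.
κL = 1.108, sinh(κL) = 1.350.
The exact tunnelling result is T⁻¹ = 1 + U² sinh²(κL) / [4E(U − E)] = 2.829, so T = 0.354.

T = 0.354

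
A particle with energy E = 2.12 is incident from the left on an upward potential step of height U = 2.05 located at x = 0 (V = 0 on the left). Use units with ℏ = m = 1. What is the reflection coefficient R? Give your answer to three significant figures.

On each side the TISE gives plane waves with k = √(2m(E − V))/ℏ: k₁ = √(2·1·2.12) = 2.059, k₂ = √(2·1·0.07) = 0.3742.
Continuity of ψ and ψ′ at the step yields the reflection amplitude r = (k₁ − k₂)/(k₁ + k₂) = 0.6925; thus R = |r|² = 0.4795, T = 0.5205.

R = 0.480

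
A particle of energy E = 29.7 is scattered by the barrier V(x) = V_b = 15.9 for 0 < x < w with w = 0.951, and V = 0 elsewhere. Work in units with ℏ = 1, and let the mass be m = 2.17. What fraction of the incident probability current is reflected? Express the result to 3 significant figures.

E > V_b: inside the barrier k₂ = √(2m(E − V_b))/ℏ = 7.739, k₂w = 7.360.
T = [1 + V_b² sin²(k₂w) / (4E(E − V_b))]⁻¹ = 1/1.120 = 0.893.
R = 1 − T = 0.107.

R = 0.107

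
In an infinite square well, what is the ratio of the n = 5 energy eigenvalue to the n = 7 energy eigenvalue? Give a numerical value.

0.510204

Since E_n ∝ n², the ratio is (5/7)² = 0.510204.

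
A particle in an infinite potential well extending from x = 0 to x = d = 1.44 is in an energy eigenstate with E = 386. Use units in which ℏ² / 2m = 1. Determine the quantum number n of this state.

n = 9

From E_n = n²π²ℏ²/(2md²) invert to n = √(2md²E)/(πℏ).
n = (1.44/π) × √(2 × 0.5 × 386) = 9.005 → n = 9.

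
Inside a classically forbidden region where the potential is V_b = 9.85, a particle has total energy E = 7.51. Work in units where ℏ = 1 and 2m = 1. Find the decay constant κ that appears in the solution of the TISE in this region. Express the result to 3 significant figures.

Since E < V_b the TISE in this region is ψ'' = κ²ψ with κ = √(2m(V_b − E))/ℏ.
κ = √(2 × 0.5 × 2.34) = 1.530.

κ = 1.53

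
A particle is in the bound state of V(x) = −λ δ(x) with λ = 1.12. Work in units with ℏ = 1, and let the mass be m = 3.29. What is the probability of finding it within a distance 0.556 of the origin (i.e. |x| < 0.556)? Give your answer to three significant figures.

P = 0.983

The normalised bound state is ψ = √κ e^{−κ|x|} with κ = mλ/ℏ² = 3.685.
P(|x| < d) = ∫_{−d}^{d} κ e^{−2κ|x|} dx = 1 − e^{−2κd} = 1 − e^{−4.097} = 0.9834.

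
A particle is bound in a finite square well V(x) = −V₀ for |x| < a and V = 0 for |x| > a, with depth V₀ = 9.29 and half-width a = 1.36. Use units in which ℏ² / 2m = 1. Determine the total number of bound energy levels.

N = 3

Define the well-strength parameter z₀ = (a/ℏ)√(2mV₀) = 1.36 × √(2·0.5·9.29) = 4.145.
A new bound state (alternating even/odd) appears each time z₀ passes a multiple of π/2, so N = ⌊2z₀/π⌋ + 1 = ⌊2.639⌋ + 1 = 3.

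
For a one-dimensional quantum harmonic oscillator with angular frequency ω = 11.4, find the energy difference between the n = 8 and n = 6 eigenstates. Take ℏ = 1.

E_n = ℏω(n + ½), so ΔE = (8 − 6) ℏω = 2 × 11.4 = 22.80.

ΔE = 22.8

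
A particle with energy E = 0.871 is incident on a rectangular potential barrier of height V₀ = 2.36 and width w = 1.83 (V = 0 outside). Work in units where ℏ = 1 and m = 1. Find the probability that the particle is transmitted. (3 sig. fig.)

T = 0.00671

E < V₀: inside the barrier ψ ∝ e^{±κx} with κ = √(2m(V₀ − E))/ℏ = 1.726.
κw = 3.158, sinh(κw) = 11.74.
The exact tunnelling result is T⁻¹ = 1 + V₀² sinh²(κw) / [4E(V₀ − E)] = 149.0, so T = 0.00671.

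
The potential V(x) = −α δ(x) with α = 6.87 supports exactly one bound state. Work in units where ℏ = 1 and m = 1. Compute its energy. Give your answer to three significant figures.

The bound state is ψ(x) = √κ e^{−κ|x|}. The derivative jump ψ'(0⁺) − ψ'(0⁻) = −(2mα/ℏ²)ψ(0) fixes κ = mα/ℏ² = 6.870.
Then E = −ℏ²κ²/(2m) = −mα²/(2ℏ²) = -23.60.

E = -23.6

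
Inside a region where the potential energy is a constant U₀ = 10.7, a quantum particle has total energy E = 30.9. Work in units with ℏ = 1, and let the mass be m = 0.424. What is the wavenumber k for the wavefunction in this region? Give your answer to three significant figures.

With E > U₀ the solution is oscillatory, ψ ∝ e^{±ikx} with k = √(2m(E − U₀))/ℏ.
k = √(2 × 0.424 × 20.2) = 4.139.

k = 4.14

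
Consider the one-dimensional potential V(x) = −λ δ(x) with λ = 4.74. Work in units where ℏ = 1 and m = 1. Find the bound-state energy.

E = -11.2

The bound state is ψ(x) = √κ e^{−κ|x|}. The derivative jump ψ'(0⁺) − ψ'(0⁻) = −(2mλ/ℏ²)ψ(0) fixes κ = mλ/ℏ² = 4.740.
Then E = −ℏ²κ²/(2m) = −mλ²/(2ℏ²) = -11.23.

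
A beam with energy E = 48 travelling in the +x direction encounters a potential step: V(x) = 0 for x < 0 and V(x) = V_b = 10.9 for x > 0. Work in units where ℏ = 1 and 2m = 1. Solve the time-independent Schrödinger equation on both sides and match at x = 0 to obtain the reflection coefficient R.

R = 0.00414

On each side the TISE gives plane waves with k = √(2m(E − V))/ℏ: k₁ = √(2·½·48) = 6.928, k₂ = √(2·½·37.1) = 6.091.
Continuity of ψ and ψ′ at the step yields the reflection amplitude r = (k₁ − k₂)/(k₁ + k₂) = 0.06431; thus R = |r|² = 0.004135, T = 0.9959.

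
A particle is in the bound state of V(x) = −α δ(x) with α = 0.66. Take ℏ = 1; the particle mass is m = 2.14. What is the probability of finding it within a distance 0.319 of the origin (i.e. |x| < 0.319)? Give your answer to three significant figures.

P = 0.594

The normalised bound state is ψ = √κ e^{−κ|x|} with κ = mα/ℏ² = 1.412.
P(|x| < d) = ∫_{−d}^{d} κ e^{−2κ|x|} dx = 1 − e^{−2κd} = 1 − e^{−0.9011} = 0.5939.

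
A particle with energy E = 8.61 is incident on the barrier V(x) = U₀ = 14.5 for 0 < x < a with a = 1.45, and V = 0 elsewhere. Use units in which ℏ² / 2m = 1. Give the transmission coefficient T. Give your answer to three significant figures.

T = 0.00338

E < U₀: inside the barrier ψ ∝ e^{±κx} with κ = √(2m(U₀ − E))/ℏ = 2.427.
κa = 3.519, sinh(κa) = 16.86.
Matching ψ, ψ′ at both faces gives T = [1 + U₀² sinh²(κa) / (4E(U₀ − E))]⁻¹ = 1/295.7 = 0.00338.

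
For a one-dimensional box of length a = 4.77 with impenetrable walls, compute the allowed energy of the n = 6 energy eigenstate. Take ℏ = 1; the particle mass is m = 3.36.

E = 2.32

The infinite-well eigenfunctions ψ_n = √(2/a) sin(nπx/a) vanish at both walls, giving E_n = n²π²ℏ²/(2ma²).
E_6 = 6² × π² / (2 × 3.36 × 4.77²) = 2.324.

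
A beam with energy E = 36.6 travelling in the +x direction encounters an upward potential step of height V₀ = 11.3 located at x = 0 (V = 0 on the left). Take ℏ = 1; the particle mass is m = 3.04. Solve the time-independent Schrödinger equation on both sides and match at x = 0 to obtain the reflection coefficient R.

R = 0.00847

On each side the TISE gives plane waves with k = √(2m(E − V))/ℏ: k₁ = √(2·3.04·36.6) = 14.92, k₂ = √(2·3.04·25.3) = 12.40.
Matching ψ and ψ′ at x = 0 gives r = (k₁ − k₂)/(k₁ + k₂), so R = r² = 0.008473 and T = 1 − R = 0.9915.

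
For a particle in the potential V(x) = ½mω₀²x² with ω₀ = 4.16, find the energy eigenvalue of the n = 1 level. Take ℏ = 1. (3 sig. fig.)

The oscillator eigenvalues are E_n = ℏω₀(n + ½), so E_1 = 4.16 × 1.5 = 6.240.

E = 6.24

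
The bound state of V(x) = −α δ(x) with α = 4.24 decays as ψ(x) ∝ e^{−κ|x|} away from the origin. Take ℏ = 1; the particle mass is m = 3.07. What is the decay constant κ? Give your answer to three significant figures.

Integrate −(ℏ²/2m)ψ'' − αδ(x)ψ = Eψ from −ε to +ε: the ψ'' term gives ψ'(0⁺) − ψ'(0⁻) and the δ term gives −(2mα/ℏ²)ψ(0).
With ψ ∝ e^{−κ|x|} this yields −2κ = −2mα/ℏ², so κ = mα/ℏ² = 13.02.

κ = 13.0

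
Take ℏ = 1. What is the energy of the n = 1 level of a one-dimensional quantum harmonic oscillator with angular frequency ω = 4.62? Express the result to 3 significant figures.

E = 6.93

Using E_n = (n + ½)ℏω: E_1 = 1.5 × 4.62 = 6.930.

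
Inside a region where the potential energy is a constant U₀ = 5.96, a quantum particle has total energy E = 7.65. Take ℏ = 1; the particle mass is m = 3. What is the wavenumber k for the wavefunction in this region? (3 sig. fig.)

With E > U₀ the solution is oscillatory, ψ ∝ e^{±ikx} with k = √(2m(E − U₀))/ℏ.
k = √(2 × 3 × 1.69) = 3.184.

k = 3.18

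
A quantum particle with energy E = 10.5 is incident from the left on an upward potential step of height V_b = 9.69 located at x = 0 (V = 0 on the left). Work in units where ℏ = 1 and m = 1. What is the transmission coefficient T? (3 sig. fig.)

On each side the TISE gives plane waves with k = √(2m(E − V))/ℏ: k₁ = √(2·1·10.5) = 4.583, k₂ = √(2·1·0.81) = 1.273.
Matching ψ and ψ′ at x = 0 gives r = (k₁ − k₂)/(k₁ + k₂), so R = r² = 0.3195 and T = 1 − R = 0.6805.

T = 0.680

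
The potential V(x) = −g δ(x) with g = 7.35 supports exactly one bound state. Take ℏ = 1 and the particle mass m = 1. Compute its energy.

For x ≠ 0 the bound state is ψ ∝ e^{−κ|x|}; integrating the TISE across the delta gives the cusp condition 2κ = 2mg/ℏ², so κ = 7.350.
Then E = −ℏ²κ²/(2m) = −mg²/(2ℏ²) = -27.01.

E = -27.0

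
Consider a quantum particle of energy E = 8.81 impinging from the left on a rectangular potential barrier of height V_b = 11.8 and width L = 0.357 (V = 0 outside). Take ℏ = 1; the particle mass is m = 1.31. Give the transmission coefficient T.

Since E < V_b the interior solution is evanescent with decay constant κ = √(2m(V_b − E))/ℏ = 2.799.
κL = 0.9992, sinh(κL) = 1.174.
Matching ψ, ψ′ at both faces gives T = [1 + V_b² sinh²(κL) / (4E(V_b − E))]⁻¹ = 1/2.821 = 0.354.

T = 0.354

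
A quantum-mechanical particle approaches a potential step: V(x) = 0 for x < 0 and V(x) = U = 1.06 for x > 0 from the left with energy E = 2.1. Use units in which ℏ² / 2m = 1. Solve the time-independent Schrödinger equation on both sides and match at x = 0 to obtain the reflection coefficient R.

The wavenumbers are k₁ = √(2mE)/ℏ = 1.449 on the left and k₂ = √(2m(E − U))/ℏ = 1.020 on the right.
Continuity of ψ and ψ′ at the step yields the reflection amplitude r = (k₁ − k₂)/(k₁ + k₂) = 0.1739; thus R = |r|² = 0.03024, T = 0.9698.

R = 0.0302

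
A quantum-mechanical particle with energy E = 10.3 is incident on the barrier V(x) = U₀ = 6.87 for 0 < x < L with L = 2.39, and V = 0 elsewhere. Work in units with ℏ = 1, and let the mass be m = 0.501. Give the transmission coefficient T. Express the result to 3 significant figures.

T = 0.764

E > U₀: inside the barrier k₂ = √(2m(E − U₀))/ℏ = 1.854, k₂L = 4.431.
T = [1 + U₀² sin²(k₂L) / (4E(E − U₀))]⁻¹ = 1/1.308 = 0.764.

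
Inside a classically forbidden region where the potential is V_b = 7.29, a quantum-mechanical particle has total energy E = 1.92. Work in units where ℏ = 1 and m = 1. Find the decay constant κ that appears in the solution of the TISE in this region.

κ = 3.28

Since E < V_b the TISE in this region is ψ'' = κ²ψ with κ = √(2m(V_b − E))/ℏ.
κ = √(2 × 1 × 5.37) = 3.277.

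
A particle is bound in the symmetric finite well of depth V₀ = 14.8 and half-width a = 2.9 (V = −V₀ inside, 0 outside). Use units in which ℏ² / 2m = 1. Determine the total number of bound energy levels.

N = 8

The dimensionless depth is z₀ = a√(2mV₀)/ℏ = 2.9 × √(14.80) = 11.16.
A new bound state (alternating even/odd) appears each time z₀ passes a multiple of π/2, so N = ⌊2z₀/π⌋ + 1 = ⌊7.102⌋ + 1 = 8.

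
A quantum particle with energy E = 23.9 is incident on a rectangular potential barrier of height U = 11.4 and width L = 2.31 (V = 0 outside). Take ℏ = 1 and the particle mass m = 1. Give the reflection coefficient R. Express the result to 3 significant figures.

E > U: inside the barrier k₂ = √(2m(E − U))/ℏ = 5.000, k₂L = 11.55.
T = [1 + U² sin²(k₂L) / (4E(E − U))]⁻¹ = 1/1.079 = 0.927.
R = 1 − T = 0.0729.

R = 0.0729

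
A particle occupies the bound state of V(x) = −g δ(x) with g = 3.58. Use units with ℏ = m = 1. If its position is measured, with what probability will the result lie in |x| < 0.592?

P = 0.986

The normalised bound state is ψ = √κ e^{−κ|x|} with κ = mg/ℏ² = 3.580.
P(|x| < d) = ∫_{−d}^{d} κ e^{−2κ|x|} dx = 1 − e^{−2κd} = 1 − e^{−4.239} = 0.9856.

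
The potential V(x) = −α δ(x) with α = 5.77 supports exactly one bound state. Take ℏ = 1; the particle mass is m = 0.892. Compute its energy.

The bound state is ψ(x) = √κ e^{−κ|x|}. The derivative jump ψ'(0⁺) − ψ'(0⁻) = −(2mα/ℏ²)ψ(0) fixes κ = mα/ℏ² = 5.147.
Then E = −ℏ²κ²/(2m) = −mα²/(2ℏ²) = -14.85.

E = -14.8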